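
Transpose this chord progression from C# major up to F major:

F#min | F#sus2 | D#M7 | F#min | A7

Bbmin Bbsus2 GM7 Bbmin Db7

C# major up to F major is a diminished fourth; each chord root moves by that interval while the quality stays the same.
F#min: root F# up a diminished fourth → Bb, giving Bbmin.
F#sus2: root F# up a diminished fourth → Bb, giving Bbsus2.
D#M7: root D# up a diminished fourth → G, giving GM7.
F#min: root F# up a diminished fourth → Bb, giving Bbmin.
A7: root A up a diminished fourth → Db, giving Db7.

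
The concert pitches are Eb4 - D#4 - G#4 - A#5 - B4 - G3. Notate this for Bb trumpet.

F4 E#4 A#4 B#5 C#5 A3

The Bb trumpet sounds a major second below written, so the written part must be a major second above concert — transpose each note up.
Eb4 gives F4
D#4 gives E#4
G#4 gives A#4
A#5 gives B#5
B4 gives C#5
G3 gives A3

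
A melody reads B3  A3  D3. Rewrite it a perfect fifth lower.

E3 D3 G2

B3: a fifth down reaches E, and 7 semitones makes it E3.
A3 down a perfect fifth is D3.
A perfect fifth down from D3 gives G2.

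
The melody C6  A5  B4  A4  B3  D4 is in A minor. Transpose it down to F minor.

Ab5 F5 G4 F4 G3 Bb3

From A down to F is a major third; apply that to each pitch.
C6 to Ab5
A5 to F5
B4 to G4
A4 to F4
B3 to G3
D4 to Bb3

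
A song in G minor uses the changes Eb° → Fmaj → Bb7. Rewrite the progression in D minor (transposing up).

Bb° Cmaj F7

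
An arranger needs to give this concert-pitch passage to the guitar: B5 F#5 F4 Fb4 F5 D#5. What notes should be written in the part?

B6 F#6 F5 Fb5 F6 D#6

Written C4 sounds as C3 on the guitar, so concert pitches are written a perfect octave up.
B5 -> B6
F#5 -> F#6
F4 -> F5
Fb4 -> Fb5
F5 -> F6
D#5 -> D#6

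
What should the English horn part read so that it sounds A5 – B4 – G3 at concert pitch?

Written C4 sounds as F3 on the English horn, so concert pitches are written a perfect fifth up.
A5 gives E6
B4 gives F#5
G3 gives D4

E6 F#5 D4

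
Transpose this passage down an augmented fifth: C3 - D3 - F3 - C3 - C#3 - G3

C3 down an augmented fifth is Fb2.
D3 down an augmented fifth is Gb2.
F3: a fifth down reaches B, and 8 semitones makes it Bbb2.
C3 down an augmented fifth is Fb2.
C#3 down an augmented fifth is F2.
G3 down an augmented fifth is Cb3.

Fb2 Gb2 Bbb2 Fb2 F2 Cb3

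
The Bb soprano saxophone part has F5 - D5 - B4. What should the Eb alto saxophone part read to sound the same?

C6 A5 F#5

First find concert pitch: the Bb soprano saxophone sounds a major second below written, so F5 D5 B4 sounds Eb5 C5 A4.
Then write for Eb alto saxophone: it sounds a major sixth below written, so the part must be a major sixth above concert.
Eb5 → C6
C5 → A5
A4 → F#5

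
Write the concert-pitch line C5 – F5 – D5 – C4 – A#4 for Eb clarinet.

Written C4 sounds as Eb4 on the Eb clarinet, so concert pitches are written a minor third down.
C5 gives A4
F5 gives D5
D5 gives B4
C4 gives A3
A#4 gives F##4

A4 D5 B4 A3 F##4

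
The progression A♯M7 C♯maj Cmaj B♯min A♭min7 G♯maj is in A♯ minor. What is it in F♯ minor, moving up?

A♯ minor up to F♯ minor is a minor sixth; each chord root moves by that interval while the quality stays the same.
A♯M7: root A♯ up a minor sixth → F#, giving F#M7.
C♯maj: root C♯ up a minor sixth → A, giving Amaj.
Cmaj: root C up a minor sixth → Ab, giving Abmaj.
B♯min: root B♯ up a minor sixth → G#, giving G#min.
A♭min7: root A♭ up a minor sixth → Fb, giving Fbmin7.
G♯maj: root G♯ up a minor sixth → E, giving Emaj.

F#M7 Amaj Abmaj G#min Fbmin7 Emaj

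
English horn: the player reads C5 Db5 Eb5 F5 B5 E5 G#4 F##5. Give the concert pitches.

F4 Gb4 Ab4 Bb4 E5 A4 C#4 B#4

Written C4 on the English horn sounds as F3, a perfect fifth lower; apply that shift to every note.
C5 gives F4
Db5 gives Gb4
Eb5 gives Ab4
F5 gives Bb4
B5 gives E5
E5 gives A4
G#4 gives C#4
F##5 gives B#4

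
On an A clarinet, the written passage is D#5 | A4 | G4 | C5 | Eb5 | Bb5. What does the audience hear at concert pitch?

B#4 F#4 E4 A4 C5 G5

The A clarinet sounds a minor third below written, so transpose each written note down a minor third.
D#5 becomes B#4
A4 becomes F#4
G4 becomes E4
C5 becomes A4
Eb5 becomes C5
Bb5 becomes G5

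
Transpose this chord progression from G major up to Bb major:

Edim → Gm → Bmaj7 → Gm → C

Gdim Bbm Dmaj7 Bbm Eb

G major up to Bb major is a minor third; each chord root moves by that interval while the quality stays the same.
Edim: root E up a minor third → G, giving Gdim.
Gm: root G up a minor third → Bb, giving Bbm.
Bmaj7: root B up a minor third → D, giving Dmaj7.
Gm: root G up a minor third → Bb, giving Bbm.
C: root C up a minor third → Eb, giving Eb.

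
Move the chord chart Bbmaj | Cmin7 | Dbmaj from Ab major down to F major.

Gmaj Amin7 Bbmaj

Ab major down to F major is a minor third; each chord root moves by that interval while the quality stays the same.
Bbmaj: root Bb down a minor third → G, giving Gmaj.
Cmin7: root C down a minor third → A, giving Amin7.
Dbmaj: root Db down a minor third → Bb, giving Bbmaj.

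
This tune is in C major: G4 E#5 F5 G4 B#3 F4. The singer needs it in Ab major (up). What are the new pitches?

Eb5 C#6 Db6 Eb5 G#4 Db5

C major to Ab major up is a minor sixth, so every note moves up by that interval.
G4 gives Eb5
E#5 gives C#6
F5 gives Db6
G4 gives Eb5
B#3 gives G#4
F4 gives Db5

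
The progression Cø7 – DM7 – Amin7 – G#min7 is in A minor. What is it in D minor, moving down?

A minor down to D minor is a perfect fifth; each chord root moves by that interval while the quality stays the same.
Cø7: root C down a perfect fifth → F, giving Fø7.
DM7: root D down a perfect fifth → G, giving GM7.
Amin7: root A down a perfect fifth → D, giving Dmin7.
G#min7: root G# down a perfect fifth → C#, giving C#min7.

Fø7 GM7 Dmin7 C#min7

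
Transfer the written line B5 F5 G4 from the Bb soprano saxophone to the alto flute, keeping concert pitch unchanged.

D6 Ab5 Bb4

First find concert pitch: the Bb soprano saxophone sounds a major second below written, so B5 F5 G4 sounds A5 Eb5 F4.
Then write for alto flute: it sounds a perfect fourth below written, so the part must be a perfect fourth above concert.
A5 → D6
Eb5 → Ab5
F4 → Bb4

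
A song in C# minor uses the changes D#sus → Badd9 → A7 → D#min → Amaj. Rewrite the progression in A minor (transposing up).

C# minor up to A minor is a minor sixth; each chord root moves by that interval while the quality stays the same.
D#sus: root D# up a minor sixth → B, giving Bsus.
Badd9: root B up a minor sixth → G, giving Gadd9.
A7: root A up a minor sixth → F, giving F7.
D#min: root D# up a minor sixth → B, giving Bmin.
Amaj: root A up a minor sixth → F, giving Fmaj.

Bsus Gadd9 F7 Bmin Fmaj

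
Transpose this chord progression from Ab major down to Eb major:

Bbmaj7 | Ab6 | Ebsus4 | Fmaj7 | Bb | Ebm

Fmaj7 Eb6 Bbsus4 Cmaj7 F Bbm

Ab major down to Eb major is a perfect fourth; each chord root moves by that interval while the quality stays the same.
Bbmaj7: root Bb down a perfect fourth → F, giving Fmaj7.
Ab6: root Ab down a perfect fourth → Eb, giving Eb6.
Ebsus4: root Eb down a perfect fourth → Bb, giving Bbsus4.
Fmaj7: root F down a perfect fourth → C, giving Cmaj7.
Bb: root Bb down a perfect fourth → F, giving F.
Ebm: root Eb down a perfect fourth → Bb, giving Bbm.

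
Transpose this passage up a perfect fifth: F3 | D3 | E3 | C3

C4 A3 B3 G3

F3: a fifth up reaches C, and 7 semitones makes it C4.
D3 up a perfect fifth is A3.
E3 up a perfect fifth is B3.
A perfect fifth up from C3 gives G3.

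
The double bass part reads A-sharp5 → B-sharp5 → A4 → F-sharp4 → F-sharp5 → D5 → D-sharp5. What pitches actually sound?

A#4 B#4 A3 F#3 F#4 D4 D#4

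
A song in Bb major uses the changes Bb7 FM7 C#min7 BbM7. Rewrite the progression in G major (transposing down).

G7 DM7 A#min7 GM7

Bb major down to G major is a minor third; each chord root moves by that interval while the quality stays the same.
Bb7: root Bb down a minor third → G, giving G7.
FM7: root F down a minor third → D, giving DM7.
C#min7: root C# down a minor third → A#, giving A#min7.
BbM7: root Bb down a minor third → G, giving GM7.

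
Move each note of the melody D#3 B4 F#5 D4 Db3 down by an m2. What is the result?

C##3 A#4 E#5 C#4 C3

D#3 down a minor second is C##3.
B4: a second down reaches A, and 1 semitone makes it A#4.
F#5: a second down reaches E, and 1 semitone makes it E#5.
A minor second down from D4 gives C#4.
A minor second down from Db3 gives C3.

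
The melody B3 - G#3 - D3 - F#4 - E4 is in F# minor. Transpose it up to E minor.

From F# up to E is a minor seventh; apply that to each pitch.
B3 to A4
G#3 to F#4
D3 to C4
F#4 to E5
E4 to D5

A4 F#4 C4 E5 D5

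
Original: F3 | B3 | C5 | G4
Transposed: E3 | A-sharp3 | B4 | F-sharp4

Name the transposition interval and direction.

down a minor second

From F3 to E3 is 2 letter names — a second of some quality.
E3 to F3 is 1 semitone, which makes it a minor second; the second version is lower, so the direction is down.
Checking another pair — G4 → F#4 — gives the same interval.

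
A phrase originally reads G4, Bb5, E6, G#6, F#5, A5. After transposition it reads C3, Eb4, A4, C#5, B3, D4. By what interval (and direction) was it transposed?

down a perfect twelfth

Take the first pair: G4 → C3. G to C spans 12 letter names, so the interval is some kind of twelfth.
C3 to G4 is 19 semitones, which makes it a perfect twelfth; the second version is lower, so the direction is down.
Checking another pair — A5 → D4 — gives the same interval.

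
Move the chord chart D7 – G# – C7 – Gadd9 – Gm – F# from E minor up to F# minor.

E7 A# D7 Aadd9 Am G#

E minor up to F# minor is a major second; each chord root moves by that interval while the quality stays the same.
D7: root D up a major second → E, giving E7.
G#: root G# up a major second → A#, giving A#.
C7: root C up a major second → D, giving D7.
Gadd9: root G up a major second → A, giving Aadd9.
Gm: root G up a major second → A, giving Am.
F#: root F# up a major second → G#, giving G#.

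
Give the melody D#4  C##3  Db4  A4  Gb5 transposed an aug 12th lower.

G2 F#1 Gbb2 Db3 Cbb4

D#4 → G2
C##3 → F#1
Db4 → Gbb2
A4 → Db3
Gb5 → Cbb4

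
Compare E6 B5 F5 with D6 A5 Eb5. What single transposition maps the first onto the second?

Take the first pair: E6 → D6. E to D spans 2 letter names, so the interval is some kind of second.
D6 to E6 is 2 semitones, which makes it a major second; the second version is lower, so the direction is down.
Checking another pair — F5 → Eb5 — gives the same interval.

down a major second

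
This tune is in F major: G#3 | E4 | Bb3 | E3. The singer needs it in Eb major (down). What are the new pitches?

F#3 D4 Ab3 D3

From F down to Eb is a major second; apply that to each pitch.
G#3 to F#3
E4 to D4
Bb3 to Ab3
E3 to D3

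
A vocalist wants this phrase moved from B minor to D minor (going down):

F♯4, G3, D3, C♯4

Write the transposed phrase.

A3 Bb2 F2 E3

From B down to D is a major sixth; apply that to each pitch.
F#4 gives A3
G3 gives Bb2
D3 gives F2
C#4 gives E3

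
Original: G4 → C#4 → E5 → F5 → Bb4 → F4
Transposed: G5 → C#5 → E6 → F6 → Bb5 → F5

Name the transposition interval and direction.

up a perfect octave

Take the first pair: G4 → G5. G to G spans 8 letter names, so the interval is some kind of octave.
G4 to G5 is 12 semitones, which makes it a perfect octave; the second version is higher, so the direction is up.
Checking another pair — F4 → F5 — gives the same interval.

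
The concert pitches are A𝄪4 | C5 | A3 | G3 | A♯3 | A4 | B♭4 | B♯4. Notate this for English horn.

E##5 G5 E4 D4 E#4 E5 F5 F##5

The English horn sounds a perfect fifth below written, so the written part must be a perfect fifth above concert — transpose each note up.
A##4 becomes E##5
C5 becomes G5
A3 becomes E4
G3 becomes D4
A#3 becomes E#4
A4 becomes E5
Bb4 becomes F5
B#4 becomes F##5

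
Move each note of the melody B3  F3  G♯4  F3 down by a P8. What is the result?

B2 F2 G#3 F2

B3 gives B2
F3 gives F2
G#4 gives G#3
F3 gives F2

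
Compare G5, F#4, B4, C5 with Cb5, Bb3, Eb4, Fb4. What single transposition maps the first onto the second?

down an augmented fifth

Take the first pair: G5 → Cb5. G to C spans 5 letter names, so the interval is some kind of fifth.
Cb5 to G5 is 8 semitones, which makes it an augmented fifth; the second version is lower, so the direction is down.
Checking another pair — C5 → Fb4 — gives the same interval.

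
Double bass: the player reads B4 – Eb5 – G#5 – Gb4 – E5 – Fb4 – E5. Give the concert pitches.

B3 Eb4 G#4 Gb3 E4 Fb3 E4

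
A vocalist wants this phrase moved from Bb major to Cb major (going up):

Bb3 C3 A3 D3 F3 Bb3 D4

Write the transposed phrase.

Bb major to Cb major up is a minor second, so every note moves up by that interval.
Bb3 gives Cb4
C3 gives Db3
A3 gives Bb3
D3 gives Eb3
F3 gives Gb3
Bb3 gives Cb4
D4 gives Eb4

Cb4 Db3 Bb3 Eb3 Gb3 Cb4 Eb4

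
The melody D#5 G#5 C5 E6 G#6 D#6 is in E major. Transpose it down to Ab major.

G4 C5 Fb4 Ab5 C6 G5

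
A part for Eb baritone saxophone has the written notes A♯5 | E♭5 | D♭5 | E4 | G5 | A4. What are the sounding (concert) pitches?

Written C4 on the Eb baritone saxophone sounds as Eb2, a major thirteenth lower; apply that shift to every note.
A#5 → C#4
Eb5 → Gb3
Db5 → Fb3
E4 → G2
G5 → Bb3
A4 → C3

C#4 Gb3 Fb3 G2 Bb3 C3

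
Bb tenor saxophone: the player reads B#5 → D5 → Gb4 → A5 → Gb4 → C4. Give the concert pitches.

Written C4 on the Bb tenor saxophone sounds as Bb2, a major ninth lower; apply that shift to every note.
B#5 becomes A#4
D5 becomes C4
Gb4 becomes Fb3
A5 becomes G4
Gb4 becomes Fb3
C4 becomes Bb2

A#4 C4 Fb3 G4 Fb3 Bb2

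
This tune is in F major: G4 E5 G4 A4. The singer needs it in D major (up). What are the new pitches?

E5 C#6 E5 F#5

From F up to D is a major sixth; apply that to each pitch.
G4 -> E5
E5 -> C#6
G4 -> E5
A4 -> F#5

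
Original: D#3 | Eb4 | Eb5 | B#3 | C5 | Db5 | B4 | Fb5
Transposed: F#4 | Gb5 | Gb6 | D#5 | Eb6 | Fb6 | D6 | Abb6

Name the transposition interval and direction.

From D#3 to F#4 is 10 letter names — a tenth of some quality.
D#3 to F#4 is 15 semitones, which makes it a minor tenth; the second version is higher, so the direction is up.
Checking another pair — Fb5 → Abb6 — gives the same interval.

up a minor tenth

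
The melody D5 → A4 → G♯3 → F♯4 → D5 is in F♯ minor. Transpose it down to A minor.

F♯ minor to A minor down is a major sixth, so every note moves down by that interval.
D5 gives F4
A4 gives C4
G#3 gives B2
F#4 gives A3
D5 gives F4

F4 C4 B2 A3 F4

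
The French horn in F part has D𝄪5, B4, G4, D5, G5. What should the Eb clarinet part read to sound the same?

E##4 C#4 A3 E4 A4

First find concert pitch: the French horn in F sounds a perfect fifth below written, so D𝄪5 B4 G4 D5 G5 sounds G##4 E4 C4 G4 C5.
Then write for Eb clarinet: it sounds a minor third above written, so the part must be a minor third below concert.
G##4 → E##4
E4 → C#4
C4 → A3
G4 → E4
C5 → A4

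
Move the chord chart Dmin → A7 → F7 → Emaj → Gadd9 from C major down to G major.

C major down to G major is a perfect fourth; each chord root moves by that interval while the quality stays the same.
Dmin: root D down a perfect fourth → A, giving Amin.
A7: root A down a perfect fourth → E, giving E7.
F7: root F down a perfect fourth → C, giving C7.
Emaj: root E down a perfect fourth → B, giving Bmaj.
Gadd9: root G down a perfect fourth → D, giving Dadd9.

Amin E7 C7 Bmaj Dadd9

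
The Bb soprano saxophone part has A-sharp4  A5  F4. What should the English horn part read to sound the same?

First find concert pitch: the Bb soprano saxophone sounds a major second below written, so A-sharp4 A5 F4 sounds G#4 G5 Eb4.
Then write for English horn: it sounds a perfect fifth below written, so the part must be a perfect fifth above concert.
G#4 → D#5
G5 → D6
Eb4 → Bb4

D#5 D6 Bb4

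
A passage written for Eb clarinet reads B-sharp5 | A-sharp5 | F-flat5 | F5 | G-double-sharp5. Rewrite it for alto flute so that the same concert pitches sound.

First find concert pitch: the Eb clarinet sounds a minor third above written, so B-sharp5 A-sharp5 F-flat5 F5 G-double-sharp5 sounds D#6 C#6 Abb5 Ab5 B#5.
Then write for alto flute: it sounds a perfect fourth below written, so the part must be a perfect fourth above concert.
D#6 → G#6
C#6 → F#6
Abb5 → Dbb6
Ab5 → Db6
B#5 → E#6

G#6 F#6 Dbb6 Db6 E#6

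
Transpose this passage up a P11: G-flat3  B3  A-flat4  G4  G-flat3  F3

Cb5 E5 Db6 C6 Cb5 Bb4

Gb3 up a perfect eleventh is Cb5.
B3 up a perfect eleventh is E5.
Ab4 up a perfect eleventh is Db6.
G4: an eleventh up reaches C, and 17 semitones makes it C6.
Gb3 up a perfect eleventh is Cb5.
F3 up a perfect eleventh is Bb4.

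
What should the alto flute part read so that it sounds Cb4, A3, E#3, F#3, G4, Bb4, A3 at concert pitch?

Fb4 D4 A#3 B3 C5 Eb5 D4

Written C4 sounds as G3 on the alto flute, so concert pitches are written a perfect fourth up.
Cb4 gives Fb4
A3 gives D4
E#3 gives A#3
F#3 gives B3
G4 gives C5
Bb4 gives Eb5
A3 gives D4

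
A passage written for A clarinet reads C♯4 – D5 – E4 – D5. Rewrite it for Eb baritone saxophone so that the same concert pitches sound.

F##5 G#6 A#5 G#6

First find concert pitch: the A clarinet sounds a minor third below written, so C♯4 D5 E4 D5 sounds A#3 B4 C#4 B4.
Then write for Eb baritone saxophone: it sounds a major thirteenth below written, so the part must be a major thirteenth above concert.
A#3 → F##5
B4 → G#6
C#4 → A#5
B4 → G#6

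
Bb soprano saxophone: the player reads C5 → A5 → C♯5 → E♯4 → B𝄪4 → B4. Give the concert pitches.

Bb4 G5 B4 D#4 A##4 A4

The Bb soprano saxophone sounds a major second below written, so transpose each written note down a major second.
C5 to Bb4
A5 to G5
C#5 to B4
E#4 to D#4
B##4 to A##4
B4 to A4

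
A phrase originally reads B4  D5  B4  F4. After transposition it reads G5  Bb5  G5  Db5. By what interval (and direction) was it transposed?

up a minor sixth

From B4 to G5 is 6 letter names — a sixth of some quality.
B4 to G5 is 8 semitones, which makes it a minor sixth; the second version is higher, so the direction is up.
Checking another pair — F4 → Db5 — gives the same interval.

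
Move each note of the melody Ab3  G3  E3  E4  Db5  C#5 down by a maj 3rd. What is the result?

A major third down from Ab3 gives Fb3.
G3 down a major third is Eb3.
E3: a third down reaches C, and 4 semitones makes it C3.
E4 down a major third is C4.
A major third down from Db5 gives Bbb4.
C#5: a third down reaches A, and 4 semitones makes it A4.

Fb3 Eb3 C3 C4 Bbb4 A4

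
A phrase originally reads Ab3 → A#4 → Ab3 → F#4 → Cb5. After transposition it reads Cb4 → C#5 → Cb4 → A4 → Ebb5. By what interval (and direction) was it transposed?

up a minor third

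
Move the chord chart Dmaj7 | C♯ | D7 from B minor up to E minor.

Gmaj7 F# G7

B minor up to E minor is a perfect fourth; each chord root moves by that interval while the quality stays the same.
Dmaj7: root D up a perfect fourth → G, giving Gmaj7.
C♯: root C♯ up a perfect fourth → F#, giving F#.
D7: root D up a perfect fourth → G, giving G7.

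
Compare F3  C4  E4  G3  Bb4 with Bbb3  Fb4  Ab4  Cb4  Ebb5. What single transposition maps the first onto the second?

up a diminished fourth

From F3 to Bbb3 is 4 letter names — a fourth of some quality.
F3 to Bbb3 is 4 semitones, which makes it a diminished fourth; the second version is higher, so the direction is up.
Checking another pair — Bb4 → Ebb5 — gives the same interval.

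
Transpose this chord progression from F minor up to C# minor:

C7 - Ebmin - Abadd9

G#7 Bmin Eadd9

F minor up to C# minor is an augmented fifth; each chord root moves by that interval while the quality stays the same.
C7: root C up an augmented fifth → G#, giving G#7.
Ebmin: root Eb up an augmented fifth → B, giving Bmin.
Abadd9: root Ab up an augmented fifth → E, giving Eadd9.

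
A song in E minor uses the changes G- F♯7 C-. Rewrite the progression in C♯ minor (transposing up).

E minor up to C♯ minor is a major sixth; each chord root moves by that interval while the quality stays the same.
G-: root G up a major sixth → E, giving E-.
F♯7: root F♯ up a major sixth → D#, giving D#7.
C-: root C up a major sixth → A, giving A-.

E- D#7 A-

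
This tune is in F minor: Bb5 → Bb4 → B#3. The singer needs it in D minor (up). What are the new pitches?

G6 G5 G##4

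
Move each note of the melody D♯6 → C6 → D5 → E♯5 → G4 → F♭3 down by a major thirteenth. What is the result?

F#4 Eb4 F3 G#3 Bb2 Abb1

D#6 gives F#4
C6 gives Eb4
D5 gives F3
E#5 gives G#3
G4 gives Bb2
Fb3 gives Abb1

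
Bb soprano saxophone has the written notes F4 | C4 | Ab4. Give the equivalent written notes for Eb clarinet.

C4 G3 Eb4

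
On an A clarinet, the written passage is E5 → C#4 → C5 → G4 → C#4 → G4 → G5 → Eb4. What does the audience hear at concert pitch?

The A clarinet sounds a minor third below written, so transpose each written note down a minor third.
E5 -> C#5
C#4 -> A#3
C5 -> A4
G4 -> E4
C#4 -> A#3
G4 -> E4
G5 -> E5
Eb4 -> C4

C#5 A#3 A4 E4 A#3 E4 E5 C4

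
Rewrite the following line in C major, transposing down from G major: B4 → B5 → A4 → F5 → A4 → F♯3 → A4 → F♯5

E4 E5 D4 Bb4 D4 B2 D4 B4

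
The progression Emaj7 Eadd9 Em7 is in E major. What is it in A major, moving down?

E major down to A major is a perfect fifth; each chord root moves by that interval while the quality stays the same.
Emaj7: root E down a perfect fifth → A, giving Amaj7.
Eadd9: root E down a perfect fifth → A, giving Aadd9.
Em7: root E down a perfect fifth → A, giving Am7.

Amaj7 Aadd9 Am7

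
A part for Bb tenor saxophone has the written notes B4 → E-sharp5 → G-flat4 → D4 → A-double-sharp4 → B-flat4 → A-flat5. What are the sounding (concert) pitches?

The Bb tenor saxophone sounds a major ninth below written, so transpose each written note down a major ninth.
B4 -> A3
E#5 -> D#4
Gb4 -> Fb3
D4 -> C3
A##4 -> G##3
Bb4 -> Ab3
Ab5 -> Gb4

A3 D#4 Fb3 C3 G##3 Ab3 Gb4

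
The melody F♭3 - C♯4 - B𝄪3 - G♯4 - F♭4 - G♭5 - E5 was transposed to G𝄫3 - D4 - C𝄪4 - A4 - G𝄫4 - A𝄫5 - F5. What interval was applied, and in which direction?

up a minor second

Take the first pair: Fb3 → Gbb3. F to G spans 2 letter names, so the interval is some kind of second.
Fb3 to Gbb3 is 1 semitone, which makes it a minor second; the second version is higher, so the direction is up.
Checking another pair — E5 → F5 — gives the same interval.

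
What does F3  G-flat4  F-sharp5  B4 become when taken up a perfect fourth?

Bb3 Cb5 B5 E5

A perfect fourth up from F3 gives Bb3.
A perfect fourth up from Gb4 gives Cb5.
F#5: a fourth up reaches B, and 5 semitones makes it B5.
B4: a fourth up reaches E, and 5 semitones makes it E5.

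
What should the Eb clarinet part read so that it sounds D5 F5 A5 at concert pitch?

B4 D5 F#5

The Eb clarinet sounds a minor third above written, so the written part must be a minor third below concert — transpose each note down.
D5 → B4
F5 → D5
A5 → F#5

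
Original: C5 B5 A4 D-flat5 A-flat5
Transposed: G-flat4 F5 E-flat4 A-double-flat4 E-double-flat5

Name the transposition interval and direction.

From C5 to Gb4 is 4 letter names — a fourth of some quality.
Gb4 to C5 is 6 semitones, which makes it an augmented fourth; the second version is lower, so the direction is down.
Checking another pair — Ab5 → Ebb5 — gives the same interval.

down an augmented fourth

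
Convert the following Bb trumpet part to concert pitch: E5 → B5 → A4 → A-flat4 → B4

D5 A5 G4 Gb4 A4

The Bb trumpet sounds a major second below written, so transpose each written note down a major second.
E5 becomes D5
B5 becomes A5
A4 becomes G4
Ab4 becomes Gb4
B4 becomes A4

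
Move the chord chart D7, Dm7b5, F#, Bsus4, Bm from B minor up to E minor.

G7 Gm7b5 B Esus4 Em

B minor up to E minor is a perfect fourth; each chord root moves by that interval while the quality stays the same.
D7: root D up a perfect fourth → G, giving G7.
Dm7b5: root D up a perfect fourth → G, giving Gm7b5.
F#: root F# up a perfect fourth → B, giving B.
Bsus4: root B up a perfect fourth → E, giving Esus4.
Bm: root B up a perfect fourth → E, giving Em.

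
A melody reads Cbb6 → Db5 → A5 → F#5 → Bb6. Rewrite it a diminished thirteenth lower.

Cbb6 gives Eb4
Db5 gives F#3
A5 gives C##4
F#5 gives A##3
Bb6 gives D#5

Eb4 F#3 C##4 A##3 D#5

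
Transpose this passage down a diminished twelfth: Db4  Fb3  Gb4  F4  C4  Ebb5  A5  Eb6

G2 Bb1 C3 B2 F#2 Ab3 D#4 A4

Db4 down a diminished twelfth is G2.
Fb3: a twelfth down reaches B, and 18 semitones makes it Bb1.
A diminished twelfth down from Gb4 gives C3.
A diminished twelfth down from F4 gives B2.
A diminished twelfth down from C4 gives F#2.
Ebb5 down a diminished twelfth is Ab3.
A diminished twelfth down from A5 gives D#4.
Eb6 down a diminished twelfth is A4.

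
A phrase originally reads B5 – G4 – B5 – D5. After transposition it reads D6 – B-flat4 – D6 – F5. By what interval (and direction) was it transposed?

up a minor third

Take the first pair: B5 → D6. B to D spans 3 letter names, so the interval is some kind of third.
B5 to D6 is 3 semitones, which makes it a minor third; the second version is higher, so the direction is up.
Checking another pair — D5 → F5 — gives the same interval.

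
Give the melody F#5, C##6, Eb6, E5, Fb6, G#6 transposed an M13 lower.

A3 E#4 Gb4 G3 Abb4 B4

F#5 to A3
C##6 to E#4
Eb6 to Gb4
E5 to G3
Fb6 to Abb4
G#6 to B4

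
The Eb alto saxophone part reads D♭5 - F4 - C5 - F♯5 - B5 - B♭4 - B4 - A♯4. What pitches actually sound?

Fb4 Ab3 Eb4 A4 D5 Db4 D4 C#4

The Eb alto saxophone sounds a major sixth below written, so transpose each written note down a major sixth.
Db5 becomes Fb4
F4 becomes Ab3
C5 becomes Eb4
F#5 becomes A4
B5 becomes D5
Bb4 becomes Db4
B4 becomes D4
A#4 becomes C#4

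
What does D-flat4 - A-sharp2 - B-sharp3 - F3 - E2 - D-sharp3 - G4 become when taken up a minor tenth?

Db4 up a minor tenth is Fb5.
A#2: a tenth up reaches C, and 15 semitones makes it C#4.
A minor tenth up from B#3 gives D#5.
A minor tenth up from F3 gives Ab4.
A minor tenth up from E2 gives G3.
A minor tenth up from D#3 gives F#4.
G4: a tenth up reaches B, and 15 semitones makes it Bb5.

Fb5 C#4 D#5 Ab4 G3 F#4 Bb5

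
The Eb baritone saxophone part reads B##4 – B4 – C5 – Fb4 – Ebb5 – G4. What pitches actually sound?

D##3 D3 Eb3 Abb2 Gbb3 Bb2

Written C4 on the Eb baritone saxophone sounds as Eb2, a major thirteenth lower; apply that shift to every note.
B##4 gives D##3
B4 gives D3
C5 gives Eb3
Fb4 gives Abb2
Ebb5 gives Gbb3
G4 gives Bb2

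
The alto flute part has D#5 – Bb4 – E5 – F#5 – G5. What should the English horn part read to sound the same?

First find concert pitch: the alto flute sounds a perfect fourth below written, so D#5 Bb4 E5 F#5 G5 sounds A#4 F4 B4 C#5 D5.
Then write for English horn: it sounds a perfect fifth below written, so the part must be a perfect fifth above concert.
A#4 → E#5
F4 → C5
B4 → F#5
C#5 → G#5
D5 → A5

E#5 C5 F#5 G#5 A5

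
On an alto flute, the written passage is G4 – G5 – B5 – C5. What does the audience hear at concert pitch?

Written C4 on the alto flute sounds as G3, a perfect fourth lower; apply that shift to every note.
G4 → D4
G5 → D5
B5 → F#5
C5 → G4

D4 D5 F#5 G4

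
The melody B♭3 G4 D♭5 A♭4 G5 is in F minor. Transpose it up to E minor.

F minor to E minor up is a major seventh, so every note moves up by that interval.
Bb3 → A4
G4 → F#5
Db5 → C6
Ab4 → G5
G5 → F#6

A4 F#5 C6 G5 F#6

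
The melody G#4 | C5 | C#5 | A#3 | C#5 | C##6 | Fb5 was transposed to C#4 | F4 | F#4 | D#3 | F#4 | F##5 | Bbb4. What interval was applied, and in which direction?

down a perfect fifth

Take the first pair: G#4 → C#4. G to C spans 5 letter names, so the interval is some kind of fifth.
C#4 to G#4 is 7 semitones, which makes it a perfect fifth; the second version is lower, so the direction is down.
Checking another pair — Fb5 → Bbb4 — gives the same interval.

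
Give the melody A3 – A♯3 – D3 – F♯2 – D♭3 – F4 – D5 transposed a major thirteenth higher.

A3 up a major thirteenth is F#5.
A#3: a thirteenth up reaches F, and 21 semitones makes it F##5.
A major thirteenth up from D3 gives B4.
F#2 up a major thirteenth is D#4.
Db3 up a major thirteenth is Bb4.
F4 up a major thirteenth is D6.
D5 up a major thirteenth is B6.

F#5 F##5 B4 D#4 Bb4 D6 B6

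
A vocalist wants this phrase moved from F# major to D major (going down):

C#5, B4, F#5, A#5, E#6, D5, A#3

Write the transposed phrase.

F# major to D major down is a major third, so every note moves down by that interval.
C#5 to A4
B4 to G4
F#5 to D5
A#5 to F#5
E#6 to C#6
D5 to Bb4
A#3 to F#3

A4 G4 D5 F#5 C#6 Bb4 F#3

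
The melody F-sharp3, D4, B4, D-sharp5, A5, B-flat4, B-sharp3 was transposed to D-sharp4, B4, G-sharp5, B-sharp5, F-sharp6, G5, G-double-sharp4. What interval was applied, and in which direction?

up a major sixth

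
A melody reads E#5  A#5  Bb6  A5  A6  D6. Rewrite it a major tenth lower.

C#4 F#4 Gb5 F4 F5 Bb4

E#5 gives C#4
A#5 gives F#4
Bb6 gives Gb5
A5 gives F4
A6 gives F5
D6 gives Bb4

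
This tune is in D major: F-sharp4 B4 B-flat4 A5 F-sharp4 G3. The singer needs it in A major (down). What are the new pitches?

C#4 F#4 F4 E5 C#4 D3

From D down to A is a perfect fourth; apply that to each pitch.
F#4 → C#4
B4 → F#4
Bb4 → F4
A5 → E5
F#4 → C#4
G3 → D3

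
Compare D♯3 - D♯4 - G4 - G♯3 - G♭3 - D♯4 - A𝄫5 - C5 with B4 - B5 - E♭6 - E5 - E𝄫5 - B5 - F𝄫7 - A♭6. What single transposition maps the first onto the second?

up a minor thirteenth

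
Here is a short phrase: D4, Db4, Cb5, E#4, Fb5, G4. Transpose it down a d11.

A#2 A2 G3 B##2 C4 D#3

D4: an eleventh down reaches A, and 16 semitones makes it A#2.
A diminished eleventh down from Db4 gives A2.
A diminished eleventh down from Cb5 gives G3.
A diminished eleventh down from E#4 gives B##2.
Fb5 down a diminished eleventh is C4.
A diminished eleventh down from G4 gives D#3.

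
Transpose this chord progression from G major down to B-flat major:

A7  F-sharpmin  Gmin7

C7 Amin Bbmin7

G major down to B-flat major is a major sixth; each chord root moves by that interval while the quality stays the same.
A7: root A down a major sixth → C, giving C7.
F-sharpmin: root F-sharp down a major sixth → A, giving Amin.
Gmin7: root G down a major sixth → Bb, giving Bbmin7.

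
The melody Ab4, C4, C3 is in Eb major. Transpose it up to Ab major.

Db5 F4 F3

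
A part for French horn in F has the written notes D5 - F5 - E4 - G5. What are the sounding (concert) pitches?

G4 Bb4 A3 C5

The French horn in F sounds a perfect fifth below written, so transpose each written note down a perfect fifth.
D5 → G4
F5 → Bb4
E4 → A3
G5 → C5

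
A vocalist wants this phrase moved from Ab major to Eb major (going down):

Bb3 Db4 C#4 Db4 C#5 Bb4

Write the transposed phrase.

From Ab down to Eb is a perfect fourth; apply that to each pitch.
Bb3 -> F3
Db4 -> Ab3
C#4 -> G#3
Db4 -> Ab3
C#5 -> G#4
Bb4 -> F4

F3 Ab3 G#3 Ab3 G#4 F4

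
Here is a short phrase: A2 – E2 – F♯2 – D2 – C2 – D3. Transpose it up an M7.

A2: a seventh up reaches G, and 11 semitones makes it G#3.
E2 up a major seventh is D#3.
F#2: a seventh up reaches E, and 11 semitones makes it E#3.
D2 up a major seventh is C#3.
C2: a seventh up reaches B, and 11 semitones makes it B2.
A major seventh up from D3 gives C#4.

G#3 D#3 E#3 C#3 B2 C#4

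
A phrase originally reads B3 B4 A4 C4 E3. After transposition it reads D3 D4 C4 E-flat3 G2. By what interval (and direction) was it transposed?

down a major sixth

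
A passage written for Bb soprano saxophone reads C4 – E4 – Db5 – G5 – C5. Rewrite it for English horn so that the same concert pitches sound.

F4 A4 Gb5 C6 F5

First find concert pitch: the Bb soprano saxophone sounds a major second below written, so C4 E4 Db5 G5 C5 sounds Bb3 D4 Cb5 F5 Bb4.
Then write for English horn: it sounds a perfect fifth below written, so the part must be a perfect fifth above concert.
Bb3 → F4
D4 → A4
Cb5 → Gb5
F5 → C6
Bb4 → F5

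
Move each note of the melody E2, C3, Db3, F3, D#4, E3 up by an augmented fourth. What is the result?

E2 → A#2
C3 → F#3
Db3 → G3
F3 → B3
D#4 → G##4
E3 → A#3

A#2 F#3 G3 B3 G##4 A#3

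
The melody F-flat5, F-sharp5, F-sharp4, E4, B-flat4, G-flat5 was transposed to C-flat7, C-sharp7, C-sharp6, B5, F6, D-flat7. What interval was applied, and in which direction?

up a perfect twelfth

From Fb5 to Cb7 is 12 letter names — a twelfth of some quality.
Fb5 to Cb7 is 19 semitones, which makes it a perfect twelfth; the second version is higher, so the direction is up.
Checking another pair — Gb5 → Db7 — gives the same interval.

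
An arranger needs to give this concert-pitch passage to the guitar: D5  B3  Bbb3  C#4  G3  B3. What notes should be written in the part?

D6 B4 Bbb4 C#5 G4 B4

The guitar sounds a perfect octave below written, so the written part must be a perfect octave above concert — transpose each note up.
D5 to D6
B3 to B4
Bbb3 to Bbb4
C#4 to C#5
G3 to G4
B3 to B4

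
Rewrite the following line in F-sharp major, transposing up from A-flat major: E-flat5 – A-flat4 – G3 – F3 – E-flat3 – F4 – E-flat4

C#6 F#5 E#4 D#4 C#4 D#5 C#5

From A-flat up to F-sharp is an augmented sixth; apply that to each pitch.
Eb5 becomes C#6
Ab4 becomes F#5
G3 becomes E#4
F3 becomes D#4
Eb3 becomes C#4
F4 becomes D#5
Eb4 becomes C#5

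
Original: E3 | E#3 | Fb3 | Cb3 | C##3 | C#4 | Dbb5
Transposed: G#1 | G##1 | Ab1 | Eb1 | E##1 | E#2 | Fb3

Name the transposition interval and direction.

Take the first pair: E3 → G#1. E to G spans 13 letter names, so the interval is some kind of thirteenth.
G#1 to E3 is 20 semitones, which makes it a minor thirteenth; the second version is lower, so the direction is down.
Checking another pair — Dbb5 → Fb3 — gives the same interval.

down a minor thirteenth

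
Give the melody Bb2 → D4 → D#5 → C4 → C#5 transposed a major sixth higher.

G3 B4 B#5 A4 A#5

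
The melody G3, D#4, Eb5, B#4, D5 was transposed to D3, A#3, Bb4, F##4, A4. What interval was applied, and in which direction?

down a perfect fourth

From G3 to D3 is 4 letter names — a fourth of some quality.
D3 to G3 is 5 semitones, which makes it a perfect fourth; the second version is lower, so the direction is down.
Checking another pair — D5 → A4 — gives the same interval.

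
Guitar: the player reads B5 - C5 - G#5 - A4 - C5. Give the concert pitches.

B4 C4 G#4 A3 C4

Written C4 on the guitar sounds as C3, a perfect octave lower; apply that shift to every note.
B5 to B4
C5 to C4
G#5 to G#4
A4 to A3
C5 to C4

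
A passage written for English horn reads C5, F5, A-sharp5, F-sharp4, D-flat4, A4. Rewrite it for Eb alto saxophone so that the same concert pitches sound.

D5 G5 B#5 G#4 Eb4 B4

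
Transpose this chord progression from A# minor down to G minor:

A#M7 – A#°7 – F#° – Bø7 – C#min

GM7 G°7 Eb° Abø7 Bbmin

A# minor down to G minor is an augmented second; each chord root moves by that interval while the quality stays the same.
A#M7: root A# down an augmented second → G, giving GM7.
A#°7: root A# down an augmented second → G, giving G°7.
F#°: root F# down an augmented second → Eb, giving Eb°.
Bø7: root B down an augmented second → Ab, giving Abø7.
C#min: root C# down an augmented second → Bb, giving Bbmin.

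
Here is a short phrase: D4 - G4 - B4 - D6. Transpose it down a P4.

A3 D4 F#4 A5

D4: a fourth down reaches A, and 5 semitones makes it A3.
G4 down a perfect fourth is D4.
B4: a fourth down reaches F, and 5 semitones makes it F#4.
D6 down a perfect fourth is A5.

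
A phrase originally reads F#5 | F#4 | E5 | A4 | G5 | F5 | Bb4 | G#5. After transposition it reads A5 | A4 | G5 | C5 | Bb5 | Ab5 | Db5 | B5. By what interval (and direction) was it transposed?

up a minor third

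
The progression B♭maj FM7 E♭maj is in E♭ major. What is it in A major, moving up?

Emaj BM7 Amaj

E♭ major up to A major is an augmented fourth; each chord root moves by that interval while the quality stays the same.
B♭maj: root B♭ up an augmented fourth → E, giving Emaj.
FM7: root F up an augmented fourth → B, giving BM7.
E♭maj: root E♭ up an augmented fourth → A, giving Amaj.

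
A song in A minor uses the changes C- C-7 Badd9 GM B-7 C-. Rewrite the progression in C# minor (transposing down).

A minor down to C# minor is a minor sixth; each chord root moves by that interval while the quality stays the same.
C-: root C down a minor sixth → E, giving E-.
C-7: root C down a minor sixth → E, giving E-7.
Badd9: root B down a minor sixth → D#, giving D#add9.
GM: root G down a minor sixth → B, giving BM.
B-7: root B down a minor sixth → D#, giving D#-7.
C-: root C down a minor sixth → E, giving E-.

E- E-7 D#add9 BM D#-7 E-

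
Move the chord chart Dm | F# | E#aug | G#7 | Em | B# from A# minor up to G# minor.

A# minor up to G# minor is a minor seventh; each chord root moves by that interval while the quality stays the same.
Dm: root D up a minor seventh → C, giving Cm.
F#: root F# up a minor seventh → E, giving E.
E#aug: root E# up a minor seventh → D#, giving D#aug.
G#7: root G# up a minor seventh → F#, giving F#7.
Em: root E up a minor seventh → D, giving Dm.
B#: root B# up a minor seventh → A#, giving A#.

Cm E D#aug F#7 Dm A#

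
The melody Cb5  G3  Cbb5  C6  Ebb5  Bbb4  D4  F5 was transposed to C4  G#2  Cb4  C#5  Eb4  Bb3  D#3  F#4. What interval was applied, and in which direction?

down a diminished octave

From Cb5 to C4 is 8 letter names — an octave of some quality.
C4 to Cb5 is 11 semitones, which makes it a diminished octave; the second version is lower, so the direction is down.
Checking another pair — F5 → F#4 — gives the same interval.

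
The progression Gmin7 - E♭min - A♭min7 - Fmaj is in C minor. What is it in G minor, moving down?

Dmin7 Bbmin Ebmin7 Cmaj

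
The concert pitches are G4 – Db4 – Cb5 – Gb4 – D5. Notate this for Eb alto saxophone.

The Eb alto saxophone sounds a major sixth below written, so the written part must be a major sixth above concert — transpose each note up.
G4 → E5
Db4 → Bb4
Cb5 → Ab5
Gb4 → Eb5
D5 → B5

E5 Bb4 Ab5 Eb5 B5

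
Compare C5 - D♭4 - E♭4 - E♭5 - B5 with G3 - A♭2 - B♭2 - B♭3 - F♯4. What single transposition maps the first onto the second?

down a perfect eleventh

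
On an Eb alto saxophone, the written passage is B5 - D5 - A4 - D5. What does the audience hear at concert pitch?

D5 F4 C4 F4

Written C4 on the Eb alto saxophone sounds as Eb3, a major sixth lower; apply that shift to every note.
B5 → D5
D5 → F4
A4 → C4
D5 → F4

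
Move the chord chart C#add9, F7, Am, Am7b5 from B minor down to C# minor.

D#add9 G7 Bm Bm7b5

B minor down to C# minor is a minor seventh; each chord root moves by that interval while the quality stays the same.
C#add9: root C# down a minor seventh → D#, giving D#add9.
F7: root F down a minor seventh → G, giving G7.
Am: root A down a minor seventh → B, giving Bm.
Am7b5: root A down a minor seventh → B, giving Bm7b5.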